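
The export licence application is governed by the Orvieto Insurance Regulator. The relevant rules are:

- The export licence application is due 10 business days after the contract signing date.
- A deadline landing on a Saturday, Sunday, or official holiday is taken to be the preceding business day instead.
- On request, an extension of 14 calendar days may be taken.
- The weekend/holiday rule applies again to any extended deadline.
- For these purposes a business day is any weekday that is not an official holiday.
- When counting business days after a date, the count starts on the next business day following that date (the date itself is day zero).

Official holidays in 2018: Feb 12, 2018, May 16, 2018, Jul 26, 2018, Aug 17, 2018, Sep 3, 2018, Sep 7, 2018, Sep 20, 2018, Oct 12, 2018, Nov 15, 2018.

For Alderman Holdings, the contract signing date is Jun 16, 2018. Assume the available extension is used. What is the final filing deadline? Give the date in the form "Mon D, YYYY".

10 business days after Jun 16, 2018, excluding weekends and holidays, is Jun 29, 2018.
Jun 29, 2018 is a Friday and not a listed holiday, so it stands.
With the 14-day extension, Jun 29, 2018 becomes Jul 13, 2018.
Jul 13, 2018 is a Friday and not a listed holiday, so it stands.
Deadline: Jul 13, 2018.

Jul 13, 2018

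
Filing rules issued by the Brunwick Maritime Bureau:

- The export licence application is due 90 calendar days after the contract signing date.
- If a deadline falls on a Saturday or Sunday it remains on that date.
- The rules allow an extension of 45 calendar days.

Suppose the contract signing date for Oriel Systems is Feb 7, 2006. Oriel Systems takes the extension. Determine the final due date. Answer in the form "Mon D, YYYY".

Trigger date Feb 7, 2006 + 90 calendar days = May 8, 2006.
May 8, 2006 falls on a Monday. The rules make no weekend/holiday allowance, so it remains May 8, 2006.
The 45-calendar-day extension moves the deadline from May 8, 2006 to Jun 22, 2006.
Jun 22, 2006 falls on a Thursday. The rules make no weekend/holiday allowance, so it remains Jun 22, 2006.
Deadline: Jun 22, 2006.

Jun 22, 2006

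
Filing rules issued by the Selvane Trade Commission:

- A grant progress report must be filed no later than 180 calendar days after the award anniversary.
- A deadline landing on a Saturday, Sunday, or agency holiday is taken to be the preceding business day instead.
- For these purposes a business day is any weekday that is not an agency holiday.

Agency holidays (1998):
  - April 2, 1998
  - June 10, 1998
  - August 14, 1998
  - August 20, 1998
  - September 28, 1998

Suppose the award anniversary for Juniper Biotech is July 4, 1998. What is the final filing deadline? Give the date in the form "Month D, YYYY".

From July 4, 1998, 180 calendar days later is December 31, 1998.
December 31, 1998 (Thursday) is already a business day.
The final due date is December 31, 1998.

December 31, 1998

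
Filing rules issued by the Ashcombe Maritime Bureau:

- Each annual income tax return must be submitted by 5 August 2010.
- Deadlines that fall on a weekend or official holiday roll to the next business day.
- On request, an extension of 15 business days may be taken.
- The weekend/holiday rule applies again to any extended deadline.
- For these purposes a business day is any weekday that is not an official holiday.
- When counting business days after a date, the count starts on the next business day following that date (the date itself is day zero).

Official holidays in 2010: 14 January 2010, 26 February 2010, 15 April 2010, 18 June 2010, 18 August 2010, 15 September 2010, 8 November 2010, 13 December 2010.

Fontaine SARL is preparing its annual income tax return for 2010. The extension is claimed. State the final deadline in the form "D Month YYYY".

Start from the fixed due date, 5 August 2010.
5 August 2010 (Thursday) is already a business day.
Counting 15 further business days from 5 August 2010 reaches 27 August 2010.
Since 27 August 2010 is a Friday and not a holiday, the date is unchanged.
Deadline: 27 August 2010.

27 August 2010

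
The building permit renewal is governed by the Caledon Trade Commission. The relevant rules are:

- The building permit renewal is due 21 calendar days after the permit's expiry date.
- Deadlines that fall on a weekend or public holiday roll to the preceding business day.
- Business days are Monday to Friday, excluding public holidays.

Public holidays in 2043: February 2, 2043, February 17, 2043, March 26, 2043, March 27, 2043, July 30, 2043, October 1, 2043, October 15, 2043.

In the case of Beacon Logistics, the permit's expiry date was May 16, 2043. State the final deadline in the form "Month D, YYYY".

June 5, 2043

Adding 21 calendar days to May 16, 2043 gives June 6, 2043.
June 6, 2043 is a Saturday, so it moves to the preceding business day, June 5, 2043 (Friday).
So the filing is due June 5, 2043.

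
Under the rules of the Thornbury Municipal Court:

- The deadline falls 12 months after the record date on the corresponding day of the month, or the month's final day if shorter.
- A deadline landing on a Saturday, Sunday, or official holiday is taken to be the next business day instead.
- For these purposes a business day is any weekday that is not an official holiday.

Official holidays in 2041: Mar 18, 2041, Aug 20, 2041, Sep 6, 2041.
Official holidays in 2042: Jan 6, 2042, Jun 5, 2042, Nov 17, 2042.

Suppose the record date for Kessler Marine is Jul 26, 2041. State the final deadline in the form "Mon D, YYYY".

12 months after Jul 26, 2041, on the same day of the month, is Jul 26, 2042.
Because Jul 26, 2042 is a Saturday, the deadline becomes Jul 28, 2042 (Monday).
Deadline: Jul 28, 2042.

Jul 28, 2042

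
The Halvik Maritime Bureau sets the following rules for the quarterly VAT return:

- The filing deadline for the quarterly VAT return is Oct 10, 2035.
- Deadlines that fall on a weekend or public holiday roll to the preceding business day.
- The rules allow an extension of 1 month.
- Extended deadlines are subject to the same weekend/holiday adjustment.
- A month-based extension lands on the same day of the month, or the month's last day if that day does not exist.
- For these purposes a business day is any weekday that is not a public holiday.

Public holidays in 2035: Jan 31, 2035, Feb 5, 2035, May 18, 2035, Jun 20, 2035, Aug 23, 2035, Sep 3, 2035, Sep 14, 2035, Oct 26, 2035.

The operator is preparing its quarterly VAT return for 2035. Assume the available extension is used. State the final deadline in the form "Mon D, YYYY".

Start from the fixed due date, Oct 10, 2035.
Since Oct 10, 2035 is a Wednesday and not a holiday, the date is unchanged.
Add 1 month to Oct 10, 2035: Nov 10, 2035.
Nov 10, 2035 falls on a Saturday. Rolling to the preceding business day gives Nov 9, 2035, a Friday.
Final deadline: Nov 9, 2035.

Nov 9, 2035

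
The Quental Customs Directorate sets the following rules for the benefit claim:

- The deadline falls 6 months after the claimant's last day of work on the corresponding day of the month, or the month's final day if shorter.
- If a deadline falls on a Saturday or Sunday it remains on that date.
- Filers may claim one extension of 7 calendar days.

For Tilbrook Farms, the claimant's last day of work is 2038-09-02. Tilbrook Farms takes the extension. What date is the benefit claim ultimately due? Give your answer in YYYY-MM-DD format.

2039-03-09

Moving 6 months forward from 2038-09-02 on the corresponding day gives 2039-03-02.
2039-03-02 falls on a Wednesday. The rules make no weekend/holiday allowance, so it remains 2039-03-02.
With the 7-day extension, 2039-03-02 becomes 2039-03-09.
2039-03-09 is a Wednesday; no weekend or holiday adjustment applies.
Deadline: 2039-03-09.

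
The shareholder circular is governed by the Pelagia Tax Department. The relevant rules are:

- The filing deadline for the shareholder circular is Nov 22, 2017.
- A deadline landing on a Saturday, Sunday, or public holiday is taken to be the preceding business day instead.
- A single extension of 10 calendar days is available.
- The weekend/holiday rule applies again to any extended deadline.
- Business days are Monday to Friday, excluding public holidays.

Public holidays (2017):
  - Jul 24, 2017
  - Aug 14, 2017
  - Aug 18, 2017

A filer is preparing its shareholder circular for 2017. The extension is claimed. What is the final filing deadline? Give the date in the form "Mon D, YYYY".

Start from the fixed due date, Nov 22, 2017.
Nov 22, 2017 (Wednesday) is already a business day.
The 10-calendar-day extension moves the deadline from Nov 22, 2017 to Dec 2, 2017.
Dec 2, 2017 is a Saturday, so it moves to the preceding business day, Dec 1, 2017 (Friday).
So the filing is due Dec 1, 2017.

Dec 1, 2017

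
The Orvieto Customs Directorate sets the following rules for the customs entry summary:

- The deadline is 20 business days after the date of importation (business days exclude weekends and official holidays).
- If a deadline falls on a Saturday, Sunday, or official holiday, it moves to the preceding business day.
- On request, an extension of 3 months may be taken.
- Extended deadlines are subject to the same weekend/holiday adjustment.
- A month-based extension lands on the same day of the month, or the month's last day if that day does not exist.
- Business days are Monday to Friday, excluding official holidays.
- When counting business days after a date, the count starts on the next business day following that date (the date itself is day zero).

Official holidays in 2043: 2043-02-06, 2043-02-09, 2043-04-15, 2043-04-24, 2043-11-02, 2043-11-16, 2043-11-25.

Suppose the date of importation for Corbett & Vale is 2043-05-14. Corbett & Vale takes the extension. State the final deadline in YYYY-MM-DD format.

2043-09-11

Counting 20 business days after 2043-05-14 (skipping weekends and listed holidays) reaches 2043-06-11.
2043-06-11 (Thursday) is already a business day.
Applying the 3 months extension: 3 months after 2043-06-11 is 2043-09-11.
2043-09-11 is a Friday and not a listed holiday, so it stands.
So the filing is due 2043-09-11.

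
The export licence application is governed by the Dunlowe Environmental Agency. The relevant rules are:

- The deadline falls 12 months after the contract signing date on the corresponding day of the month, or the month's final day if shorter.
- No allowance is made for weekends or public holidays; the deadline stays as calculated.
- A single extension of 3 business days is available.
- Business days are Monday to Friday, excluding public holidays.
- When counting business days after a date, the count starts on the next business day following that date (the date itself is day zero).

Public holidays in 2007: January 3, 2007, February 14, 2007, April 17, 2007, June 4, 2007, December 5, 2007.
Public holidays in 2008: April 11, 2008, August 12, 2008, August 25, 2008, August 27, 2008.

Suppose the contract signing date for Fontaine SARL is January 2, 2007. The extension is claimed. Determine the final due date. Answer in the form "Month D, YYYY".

12 months after January 2, 2007, on the same day of the month, is January 2, 2008.
January 2, 2008 falls on a Wednesday. The rules make no weekend/holiday allowance, so it remains January 2, 2008.
The 3-business-day extension runs from January 2, 2008 to January 7, 2008.
January 7, 2008 is a Monday; no weekend or holiday adjustment applies.
The final due date is January 7, 2008.

January 7, 2008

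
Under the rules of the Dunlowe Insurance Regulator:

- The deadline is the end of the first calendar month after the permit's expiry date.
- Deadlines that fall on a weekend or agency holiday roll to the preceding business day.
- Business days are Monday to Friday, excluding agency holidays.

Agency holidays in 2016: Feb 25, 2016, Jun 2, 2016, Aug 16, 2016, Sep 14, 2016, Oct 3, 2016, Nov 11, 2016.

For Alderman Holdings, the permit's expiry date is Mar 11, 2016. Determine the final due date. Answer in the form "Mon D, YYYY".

1 month after Mar 11, 2016 is April 2016; that month ends on Apr 30, 2016.
Because Apr 30, 2016 is a Saturday, the deadline becomes Apr 29, 2016 (Friday).
Final deadline: Apr 29, 2016.

Apr 29, 2016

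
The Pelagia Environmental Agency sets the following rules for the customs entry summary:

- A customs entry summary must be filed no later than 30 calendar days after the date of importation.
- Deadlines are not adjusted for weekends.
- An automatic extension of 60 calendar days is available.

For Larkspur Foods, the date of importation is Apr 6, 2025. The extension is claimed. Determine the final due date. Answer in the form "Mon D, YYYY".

Jul 5, 2025

Trigger date Apr 6, 2025 + 30 calendar days = May 6, 2025.
No adjustment is made for weekends or holidays, so May 6, 2025 stands.
With the 60-day extension, May 6, 2025 becomes Jul 5, 2025.
No adjustment is made for weekends or holidays, so Jul 5, 2025 stands.
Final deadline: Jul 5, 2025.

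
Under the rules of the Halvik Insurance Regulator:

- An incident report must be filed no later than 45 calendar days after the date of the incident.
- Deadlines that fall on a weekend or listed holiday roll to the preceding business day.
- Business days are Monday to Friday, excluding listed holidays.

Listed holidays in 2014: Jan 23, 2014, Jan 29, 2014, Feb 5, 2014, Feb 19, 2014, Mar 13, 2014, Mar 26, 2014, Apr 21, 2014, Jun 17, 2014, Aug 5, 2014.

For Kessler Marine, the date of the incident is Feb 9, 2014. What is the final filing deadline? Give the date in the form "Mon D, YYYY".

Mar 25, 2014

From Feb 9, 2014, 45 calendar days later is Mar 26, 2014.
Mar 26, 2014 is a listed holiday, so it moves to the preceding business day, Mar 25, 2014 (Tuesday).
Final deadline: Mar 25, 2014.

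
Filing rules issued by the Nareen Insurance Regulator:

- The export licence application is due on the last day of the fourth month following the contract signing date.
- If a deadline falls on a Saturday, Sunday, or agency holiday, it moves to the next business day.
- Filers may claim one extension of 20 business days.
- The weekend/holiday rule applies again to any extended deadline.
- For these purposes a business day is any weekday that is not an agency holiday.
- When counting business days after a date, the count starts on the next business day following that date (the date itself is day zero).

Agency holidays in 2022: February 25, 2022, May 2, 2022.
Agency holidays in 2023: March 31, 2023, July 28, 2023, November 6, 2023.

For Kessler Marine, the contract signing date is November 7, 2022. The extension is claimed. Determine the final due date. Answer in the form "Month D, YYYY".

May 1, 2023

4 months after November 7, 2022 is March 2023; that month ends on March 31, 2023.
March 31, 2023 is a listed holiday; the next business day is April 3, 2023 (Monday).
Applying the 20-business-day extension: 20 business days after April 3, 2023 is May 1, 2023.
May 1, 2023 (Monday) is already a business day.
The final due date is May 1, 2023.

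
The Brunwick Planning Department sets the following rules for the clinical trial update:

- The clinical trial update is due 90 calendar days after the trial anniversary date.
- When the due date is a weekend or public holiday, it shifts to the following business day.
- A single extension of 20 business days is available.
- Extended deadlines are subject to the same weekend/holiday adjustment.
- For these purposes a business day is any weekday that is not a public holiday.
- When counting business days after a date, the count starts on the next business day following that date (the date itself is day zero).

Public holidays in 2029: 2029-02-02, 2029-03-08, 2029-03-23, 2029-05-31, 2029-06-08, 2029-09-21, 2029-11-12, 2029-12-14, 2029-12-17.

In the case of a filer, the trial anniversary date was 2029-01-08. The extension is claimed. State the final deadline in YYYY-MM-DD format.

90 calendar days after 2029-01-08 is 2029-04-08.
Because 2029-04-08 is a Sunday, the deadline becomes 2029-04-09 (Monday).
Counting 20 further business days from 2029-04-09 reaches 2029-05-07.
Since 2029-05-07 is a Monday and not a holiday, the date is unchanged.
The final due date is 2029-05-07.

2029-05-07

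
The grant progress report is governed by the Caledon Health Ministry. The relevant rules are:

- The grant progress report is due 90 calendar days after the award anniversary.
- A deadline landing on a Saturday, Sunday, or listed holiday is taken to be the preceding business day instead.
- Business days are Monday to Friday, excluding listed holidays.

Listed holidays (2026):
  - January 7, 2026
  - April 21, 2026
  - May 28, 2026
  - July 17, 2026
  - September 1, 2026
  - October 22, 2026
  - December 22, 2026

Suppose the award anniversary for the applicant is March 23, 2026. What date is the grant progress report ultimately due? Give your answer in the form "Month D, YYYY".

From March 23, 2026, 90 calendar days later is June 21, 2026.
June 21, 2026 falls on a Sunday. Rolling to the preceding business day gives June 19, 2026, a Friday.
Final deadline: June 19, 2026.

June 19, 2026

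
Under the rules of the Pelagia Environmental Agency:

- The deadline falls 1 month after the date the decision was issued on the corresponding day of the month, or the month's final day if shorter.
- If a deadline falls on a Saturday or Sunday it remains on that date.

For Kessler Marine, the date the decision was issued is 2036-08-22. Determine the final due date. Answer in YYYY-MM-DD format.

1 month after 2036-08-22, on the same day of the month, is 2036-09-22.
2036-09-22 is a Monday; no weekend or holiday adjustment applies.
So the filing is due 2036-09-22.

2036-09-22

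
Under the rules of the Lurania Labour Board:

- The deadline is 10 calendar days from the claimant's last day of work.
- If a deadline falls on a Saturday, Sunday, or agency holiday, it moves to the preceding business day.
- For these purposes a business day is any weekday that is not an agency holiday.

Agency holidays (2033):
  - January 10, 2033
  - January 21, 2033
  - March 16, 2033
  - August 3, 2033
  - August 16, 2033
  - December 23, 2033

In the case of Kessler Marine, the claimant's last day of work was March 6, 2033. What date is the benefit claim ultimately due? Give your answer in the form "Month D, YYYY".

March 15, 2033

Trigger date March 6, 2033 + 10 calendar days = March 16, 2033.
Because March 16, 2033 is a listed holiday, the deadline becomes March 15, 2033 (Tuesday).
So the filing is due March 15, 2033.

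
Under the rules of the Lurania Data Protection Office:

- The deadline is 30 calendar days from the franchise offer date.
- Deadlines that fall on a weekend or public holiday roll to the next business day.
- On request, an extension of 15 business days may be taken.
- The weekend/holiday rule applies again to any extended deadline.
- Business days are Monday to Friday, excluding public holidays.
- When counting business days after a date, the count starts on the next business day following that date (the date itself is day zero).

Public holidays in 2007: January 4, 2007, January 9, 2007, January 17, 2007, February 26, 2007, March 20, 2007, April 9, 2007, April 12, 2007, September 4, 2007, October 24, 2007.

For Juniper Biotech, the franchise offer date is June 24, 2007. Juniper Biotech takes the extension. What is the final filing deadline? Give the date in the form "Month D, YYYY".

August 14, 2007

From June 24, 2007, 30 calendar days later is July 24, 2007.
July 24, 2007 is a Tuesday and not a listed holiday, so it stands.
Applying the 15-business-day extension: 15 business days after July 24, 2007 is August 14, 2007.
August 14, 2007 (Tuesday) is already a business day.
The final due date is August 14, 2007.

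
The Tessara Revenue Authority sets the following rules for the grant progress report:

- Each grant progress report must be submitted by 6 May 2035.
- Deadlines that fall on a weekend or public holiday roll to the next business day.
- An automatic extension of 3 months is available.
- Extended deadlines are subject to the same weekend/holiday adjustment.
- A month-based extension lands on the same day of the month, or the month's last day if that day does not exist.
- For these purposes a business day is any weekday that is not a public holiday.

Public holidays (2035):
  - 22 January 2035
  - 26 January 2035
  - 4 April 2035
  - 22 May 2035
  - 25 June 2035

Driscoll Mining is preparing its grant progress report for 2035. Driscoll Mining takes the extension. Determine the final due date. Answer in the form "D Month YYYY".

7 August 2035

Start from the fixed due date, 6 May 2035.
Because 6 May 2035 is a Sunday, the deadline becomes 7 May 2035 (Monday).
Add 3 months to 7 May 2035: 7 August 2035.
7 August 2035 (Tuesday) is already a business day.
Deadline: 7 August 2035.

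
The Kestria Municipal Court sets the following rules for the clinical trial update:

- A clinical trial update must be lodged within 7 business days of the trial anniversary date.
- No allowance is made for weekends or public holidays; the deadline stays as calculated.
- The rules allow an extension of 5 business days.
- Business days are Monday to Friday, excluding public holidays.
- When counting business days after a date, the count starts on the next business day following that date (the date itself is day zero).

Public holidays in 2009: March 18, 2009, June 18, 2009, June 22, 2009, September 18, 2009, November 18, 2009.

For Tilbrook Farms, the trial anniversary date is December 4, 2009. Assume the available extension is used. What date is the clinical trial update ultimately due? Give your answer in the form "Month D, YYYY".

7 business days after December 4, 2009, excluding weekends and holidays, is December 15, 2009.
No adjustment is made for weekends or holidays, so December 15, 2009 stands.
The 5-business-day extension runs from December 15, 2009 to December 22, 2009.
December 22, 2009 falls on a Tuesday. The rules make no weekend/holiday allowance, so it remains December 22, 2009.
The final due date is December 22, 2009.

December 22, 2009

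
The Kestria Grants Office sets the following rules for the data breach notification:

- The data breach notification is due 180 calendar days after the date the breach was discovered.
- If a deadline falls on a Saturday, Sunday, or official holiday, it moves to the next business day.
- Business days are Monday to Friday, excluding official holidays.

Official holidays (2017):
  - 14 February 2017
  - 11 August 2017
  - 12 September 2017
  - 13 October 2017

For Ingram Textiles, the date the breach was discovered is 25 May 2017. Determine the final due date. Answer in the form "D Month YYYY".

180 calendar days after 25 May 2017 is 21 November 2017.
21 November 2017 (Tuesday) is already a business day.
Final deadline: 21 November 2017.

21 November 2017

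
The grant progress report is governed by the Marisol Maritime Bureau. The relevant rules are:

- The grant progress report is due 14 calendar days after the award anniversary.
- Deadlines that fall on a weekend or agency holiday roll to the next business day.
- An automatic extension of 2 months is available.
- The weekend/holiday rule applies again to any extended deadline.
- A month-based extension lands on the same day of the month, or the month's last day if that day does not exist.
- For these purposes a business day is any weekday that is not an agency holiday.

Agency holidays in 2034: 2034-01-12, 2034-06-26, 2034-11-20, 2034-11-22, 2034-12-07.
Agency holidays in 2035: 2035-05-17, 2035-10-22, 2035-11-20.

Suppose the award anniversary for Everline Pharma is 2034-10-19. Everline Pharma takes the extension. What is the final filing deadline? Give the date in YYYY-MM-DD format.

From 2034-10-19, 14 calendar days later is 2034-11-02.
Since 2034-11-02 is a Thursday and not a holiday, the date is unchanged.
The 2 months extension carries 2034-11-02 to 2035-01-02.
Since 2035-01-02 is a Tuesday and not a holiday, the date is unchanged.
The final due date is 2035-01-02.

2035-01-02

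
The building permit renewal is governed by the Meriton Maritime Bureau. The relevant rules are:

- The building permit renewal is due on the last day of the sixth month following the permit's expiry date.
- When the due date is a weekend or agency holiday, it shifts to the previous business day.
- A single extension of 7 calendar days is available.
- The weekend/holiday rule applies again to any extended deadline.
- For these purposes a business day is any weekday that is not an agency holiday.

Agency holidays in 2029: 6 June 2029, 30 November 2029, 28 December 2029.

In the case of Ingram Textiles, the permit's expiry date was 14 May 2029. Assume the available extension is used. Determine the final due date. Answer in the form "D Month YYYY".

6 months after 14 May 2029 is November 2029; that month ends on 30 November 2029.
30 November 2029 is a listed holiday; the preceding business day is 29 November 2029 (Thursday).
The 7-calendar-day extension moves the deadline from 29 November 2029 to 6 December 2029.
6 December 2029 falls on a Thursday, which is a business day, so no adjustment is needed.
So the filing is due 6 December 2029.

6 December 2029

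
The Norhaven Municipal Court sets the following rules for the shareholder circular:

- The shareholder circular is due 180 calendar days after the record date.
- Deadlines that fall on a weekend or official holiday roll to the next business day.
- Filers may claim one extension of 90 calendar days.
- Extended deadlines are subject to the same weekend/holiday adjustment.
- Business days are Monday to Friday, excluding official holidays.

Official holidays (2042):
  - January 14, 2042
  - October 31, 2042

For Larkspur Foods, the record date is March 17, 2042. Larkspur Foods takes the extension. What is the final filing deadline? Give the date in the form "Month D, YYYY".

December 15, 2042

Trigger date March 17, 2042 + 180 calendar days = September 13, 2042.
September 13, 2042 falls on a Saturday. Rolling to the next business day gives September 15, 2042, a Monday.
With the 90-day extension, September 15, 2042 becomes December 14, 2042.
December 14, 2042 is a Sunday; the next business day is December 15, 2042 (Monday).
Deadline: December 15, 2042.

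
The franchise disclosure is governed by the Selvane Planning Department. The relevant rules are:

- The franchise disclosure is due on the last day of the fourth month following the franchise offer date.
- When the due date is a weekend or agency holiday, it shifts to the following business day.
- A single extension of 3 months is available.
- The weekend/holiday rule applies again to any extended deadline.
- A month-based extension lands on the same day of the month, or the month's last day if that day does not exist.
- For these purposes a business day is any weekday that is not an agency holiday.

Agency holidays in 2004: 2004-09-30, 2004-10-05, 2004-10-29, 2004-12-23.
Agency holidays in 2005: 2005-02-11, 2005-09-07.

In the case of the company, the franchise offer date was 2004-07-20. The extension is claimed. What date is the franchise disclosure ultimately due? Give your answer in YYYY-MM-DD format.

2005-02-28

4 months after 2004-07-20 is November 2004; that month ends on 2004-11-30.
Since 2004-11-30 is a Tuesday and not a holiday, the date is unchanged.
Applying the 3 months extension: 3 months after 2004-11-30 is 2005-02-28 (day 30 does not exist in February, so the month's last day is used).
2005-02-28 is a Monday and not a listed holiday, so it stands.
Deadline: 2005-02-28.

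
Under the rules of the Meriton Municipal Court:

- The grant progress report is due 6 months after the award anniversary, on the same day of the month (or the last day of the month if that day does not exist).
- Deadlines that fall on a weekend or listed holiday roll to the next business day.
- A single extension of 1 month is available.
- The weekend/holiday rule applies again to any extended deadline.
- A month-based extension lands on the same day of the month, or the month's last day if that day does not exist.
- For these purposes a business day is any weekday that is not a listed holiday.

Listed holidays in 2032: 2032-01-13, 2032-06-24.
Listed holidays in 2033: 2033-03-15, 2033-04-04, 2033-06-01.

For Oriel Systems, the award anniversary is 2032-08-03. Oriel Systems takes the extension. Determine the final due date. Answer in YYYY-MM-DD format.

2033-03-03

Moving 6 months forward from 2032-08-03 on the corresponding day gives 2033-02-03.
Since 2033-02-03 is a Thursday and not a holiday, the date is unchanged.
Add 1 month to 2033-02-03: 2033-03-03.
2033-03-03 falls on a Thursday, which is a business day, so no adjustment is needed.
Final deadline: 2033-03-03.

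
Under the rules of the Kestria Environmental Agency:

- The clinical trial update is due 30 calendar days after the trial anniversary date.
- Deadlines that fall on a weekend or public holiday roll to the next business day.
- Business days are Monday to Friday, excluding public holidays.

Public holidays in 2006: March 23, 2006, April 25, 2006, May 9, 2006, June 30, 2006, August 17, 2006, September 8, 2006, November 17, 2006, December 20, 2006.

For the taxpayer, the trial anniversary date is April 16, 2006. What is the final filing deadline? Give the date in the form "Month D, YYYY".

May 16, 2006

Adding 30 calendar days to April 16, 2006 gives May 16, 2006.
May 16, 2006 (Tuesday) is already a business day.
So the filing is due May 16, 2006.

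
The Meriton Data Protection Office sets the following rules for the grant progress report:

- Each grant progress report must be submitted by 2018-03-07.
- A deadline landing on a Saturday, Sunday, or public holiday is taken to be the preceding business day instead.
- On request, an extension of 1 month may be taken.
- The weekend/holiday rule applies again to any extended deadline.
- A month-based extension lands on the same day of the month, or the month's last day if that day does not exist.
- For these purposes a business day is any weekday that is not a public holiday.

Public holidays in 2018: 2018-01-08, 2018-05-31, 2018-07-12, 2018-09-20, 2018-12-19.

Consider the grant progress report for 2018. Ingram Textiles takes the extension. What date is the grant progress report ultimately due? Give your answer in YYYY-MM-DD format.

The stated deadline is 2018-03-07.
2018-03-07 is a Wednesday and not a listed holiday, so it stands.
Add 1 month to 2018-03-07: 2018-04-07.
Because 2018-04-07 is a Saturday, the deadline becomes 2018-04-06 (Friday).
So the filing is due 2018-04-06.

2018-04-06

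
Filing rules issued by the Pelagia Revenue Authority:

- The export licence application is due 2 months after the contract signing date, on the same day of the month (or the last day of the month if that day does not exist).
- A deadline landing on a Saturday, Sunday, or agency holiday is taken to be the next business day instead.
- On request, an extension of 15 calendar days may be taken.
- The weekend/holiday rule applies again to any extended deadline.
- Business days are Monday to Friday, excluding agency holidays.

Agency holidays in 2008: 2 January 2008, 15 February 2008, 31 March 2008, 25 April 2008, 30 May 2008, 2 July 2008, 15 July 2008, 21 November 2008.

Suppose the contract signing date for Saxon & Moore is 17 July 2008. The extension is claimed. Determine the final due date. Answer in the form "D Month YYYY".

2 months from 17 July 2008 is 17 September 2008.
17 September 2008 is a Wednesday and not a listed holiday, so it stands.
Add the 15 calendar-day extension to 17 September 2008: 2 October 2008.
Since 2 October 2008 is a Thursday and not a holiday, the date is unchanged.
Deadline: 2 October 2008.

2 October 2008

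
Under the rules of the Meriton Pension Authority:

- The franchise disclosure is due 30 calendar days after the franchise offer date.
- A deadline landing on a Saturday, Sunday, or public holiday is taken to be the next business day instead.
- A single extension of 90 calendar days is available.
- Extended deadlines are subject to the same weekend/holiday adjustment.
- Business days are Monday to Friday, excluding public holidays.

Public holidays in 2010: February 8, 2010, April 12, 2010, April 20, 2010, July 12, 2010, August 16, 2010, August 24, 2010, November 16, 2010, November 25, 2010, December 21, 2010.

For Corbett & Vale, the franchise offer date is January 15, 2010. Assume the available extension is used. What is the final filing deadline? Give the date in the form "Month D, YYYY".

Trigger date January 15, 2010 + 30 calendar days = February 14, 2010.
February 14, 2010 falls on a Sunday. Rolling to the next business day gives February 15, 2010, a Monday.
Applying the 90-calendar-day extension: February 15, 2010 + 90 days = May 16, 2010.
May 16, 2010 falls on a Sunday. Rolling to the next business day gives May 17, 2010, a Monday.
Deadline: May 17, 2010.

May 17, 2010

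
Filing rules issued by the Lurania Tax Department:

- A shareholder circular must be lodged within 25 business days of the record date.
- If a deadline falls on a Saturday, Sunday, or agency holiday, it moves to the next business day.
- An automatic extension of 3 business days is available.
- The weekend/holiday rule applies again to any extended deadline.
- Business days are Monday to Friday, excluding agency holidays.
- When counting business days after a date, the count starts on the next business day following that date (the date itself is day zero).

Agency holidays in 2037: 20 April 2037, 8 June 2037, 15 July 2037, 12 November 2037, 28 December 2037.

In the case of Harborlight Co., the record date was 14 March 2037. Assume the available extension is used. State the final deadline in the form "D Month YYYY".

23 April 2037

Starting the day after 14 March 2037 and counting 25 business days lands on 17 April 2037.
17 April 2037 is a Friday and not a listed holiday, so it stands.
Applying the 3-business-day extension: 3 business days after 17 April 2037 is 23 April 2037.
Since 23 April 2037 is a Thursday and not a holiday, the date is unchanged.
The final due date is 23 April 2037.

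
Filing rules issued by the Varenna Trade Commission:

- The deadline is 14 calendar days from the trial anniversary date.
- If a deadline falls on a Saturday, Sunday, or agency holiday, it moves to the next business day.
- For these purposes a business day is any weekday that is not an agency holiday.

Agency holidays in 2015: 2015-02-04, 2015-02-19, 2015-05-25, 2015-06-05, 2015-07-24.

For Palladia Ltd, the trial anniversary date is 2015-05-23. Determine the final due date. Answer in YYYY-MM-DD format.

Adding 14 calendar days to 2015-05-23 gives 2015-06-06.
2015-06-06 falls on a Saturday. Rolling to the next business day gives 2015-06-08, a Monday.
Final deadline: 2015-06-08.

2015-06-08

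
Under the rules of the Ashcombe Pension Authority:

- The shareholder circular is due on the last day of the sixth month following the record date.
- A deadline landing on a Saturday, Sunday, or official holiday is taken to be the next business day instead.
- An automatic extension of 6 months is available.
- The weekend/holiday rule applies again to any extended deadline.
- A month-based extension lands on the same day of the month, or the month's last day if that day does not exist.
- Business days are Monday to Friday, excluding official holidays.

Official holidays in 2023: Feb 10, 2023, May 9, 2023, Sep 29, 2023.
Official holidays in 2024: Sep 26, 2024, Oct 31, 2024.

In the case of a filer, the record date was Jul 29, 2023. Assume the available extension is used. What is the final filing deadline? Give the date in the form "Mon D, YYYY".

Jul 31, 2024

6 months after Jul 29, 2023 is January 2024; that month ends on Jan 31, 2024.
Jan 31, 2024 is a Wednesday and not a listed holiday, so it stands.
Applying the 6 months extension: 6 months after Jan 31, 2024 is Jul 31, 2024.
Since Jul 31, 2024 is a Wednesday and not a holiday, the date is unchanged.
Final deadline: Jul 31, 2024.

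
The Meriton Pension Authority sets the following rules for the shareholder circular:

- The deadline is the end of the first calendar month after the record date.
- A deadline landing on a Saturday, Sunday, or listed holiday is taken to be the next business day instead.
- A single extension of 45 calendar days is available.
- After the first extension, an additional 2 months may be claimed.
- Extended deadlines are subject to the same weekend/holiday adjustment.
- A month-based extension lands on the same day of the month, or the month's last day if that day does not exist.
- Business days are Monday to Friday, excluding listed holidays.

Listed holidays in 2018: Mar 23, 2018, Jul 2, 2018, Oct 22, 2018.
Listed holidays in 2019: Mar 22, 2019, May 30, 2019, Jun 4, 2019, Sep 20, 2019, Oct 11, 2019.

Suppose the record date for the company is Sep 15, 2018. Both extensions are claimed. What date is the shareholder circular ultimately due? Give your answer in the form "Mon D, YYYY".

The first month after Sep 15, 2018 is October 2018, whose last day is Oct 31, 2018.
Oct 31, 2018 (Wednesday) is already a business day.
With the 45-day extension, Oct 31, 2018 becomes Dec 15, 2018.
Because Dec 15, 2018 is a Saturday, the deadline becomes Dec 17, 2018 (Monday).
Applying the 2 months extension: 2 months after Dec 17, 2018 is Feb 17, 2019.
Feb 17, 2019 is a Sunday, so it moves to the next business day, Feb 18, 2019 (Monday).
Deadline: Feb 18, 2019.

Feb 18, 2019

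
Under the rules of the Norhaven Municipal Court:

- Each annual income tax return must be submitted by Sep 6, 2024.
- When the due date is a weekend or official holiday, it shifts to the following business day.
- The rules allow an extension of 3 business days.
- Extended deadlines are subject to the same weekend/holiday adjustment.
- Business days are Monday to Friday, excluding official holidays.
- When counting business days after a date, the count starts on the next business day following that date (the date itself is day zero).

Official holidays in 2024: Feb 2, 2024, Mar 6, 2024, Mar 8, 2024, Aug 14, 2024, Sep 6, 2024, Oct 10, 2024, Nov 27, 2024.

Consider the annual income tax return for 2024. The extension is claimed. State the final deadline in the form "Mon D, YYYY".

Sep 12, 2024

Start from the fixed due date, Sep 6, 2024.
Sep 6, 2024 is a listed holiday, so it moves to the next business day, Sep 9, 2024 (Monday).
Applying the 3-business-day extension: 3 business days after Sep 9, 2024 is Sep 12, 2024.
Sep 12, 2024 (Thursday) is already a business day.
Final deadline: Sep 12, 2024.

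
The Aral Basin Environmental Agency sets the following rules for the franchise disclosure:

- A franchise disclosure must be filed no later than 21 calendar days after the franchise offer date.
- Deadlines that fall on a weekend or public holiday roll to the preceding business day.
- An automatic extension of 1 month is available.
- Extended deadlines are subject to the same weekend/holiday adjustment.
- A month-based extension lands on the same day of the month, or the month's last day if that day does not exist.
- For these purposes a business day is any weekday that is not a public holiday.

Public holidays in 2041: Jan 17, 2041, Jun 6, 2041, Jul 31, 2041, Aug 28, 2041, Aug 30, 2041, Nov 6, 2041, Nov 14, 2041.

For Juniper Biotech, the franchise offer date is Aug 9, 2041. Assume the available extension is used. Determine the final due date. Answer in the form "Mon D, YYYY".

Adding 21 calendar days to Aug 9, 2041 gives Aug 30, 2041.
Because Aug 30, 2041 is a listed holiday, the deadline becomes Aug 29, 2041 (Thursday).
The 1 month extension carries Aug 29, 2041 to Sep 29, 2041.
Sep 29, 2041 falls on a Sunday. Rolling to the preceding business day gives Sep 27, 2041, a Friday.
Deadline: Sep 27, 2041.

Sep 27, 2041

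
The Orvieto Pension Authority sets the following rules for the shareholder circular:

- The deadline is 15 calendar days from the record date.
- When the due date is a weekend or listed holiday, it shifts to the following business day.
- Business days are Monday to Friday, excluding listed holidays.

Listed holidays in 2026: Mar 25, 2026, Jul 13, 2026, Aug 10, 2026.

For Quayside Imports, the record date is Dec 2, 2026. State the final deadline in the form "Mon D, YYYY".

Dec 17, 2026

15 calendar days after Dec 2, 2026 is Dec 17, 2026.
Dec 17, 2026 (Thursday) is already a business day.
So the filing is due Dec 17, 2026.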